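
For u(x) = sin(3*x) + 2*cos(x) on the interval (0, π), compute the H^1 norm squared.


||u||_{H^1(0,π)}^2 = 9*π

u'(x) = -2*sin(x) + 3*cos(3*x).
Expand u² and (u')² and integrate term by term on (0, π), using: for integers n ≥ 1, ∫_0^π sin²(nx) dx = ∫_0^π cos²(nx) dx = π/2; for n ≠ n', ∫_0^π sin(nx)sin(n'x) dx = ∫_0^π cos(nx)cos(n'x) dx = 0; and by product-to-sum, ∫_0^π sin(nx)cos(n'x) dx = ½∫_0^π [sin((n+n')x) + sin((n−n')x)] dx, which is 0 when n+n' is even and 2n/(n²−n'²) when n+n' is odd (it need not vanish on (0, π)).
  u² squared terms: (2)²·∫cos(x)² dx = 4·π/2 = 2*π;  (1)²·∫sin(3x)² dx = 1·π/2 = π/2.
  u² cross terms: 2·(2)·(1)·∫cos(x)·sin(3x) dx = 4·(0) = 0.
  So ∫_0^π u² dx = 2*π + π/2 + 0 = 5*π/2.
  (u')² squared terms: (-2)²·∫sin(x)² dx = 4·π/2 = 2*π;  (3)²·∫cos(3x)² dx = 9·π/2 = 9*π/2.
  (u')² cross terms: 2·(-2)·(3)·∫sin(x)·cos(3x) dx = -12·(0) = 0.
  So ∫_0^π (u')² dx = 2*π + 9*π/2 + 0 = 13*π/2.
||u||_{H^1}^2 = (5*π/2) + (13*π/2) = 9*π.


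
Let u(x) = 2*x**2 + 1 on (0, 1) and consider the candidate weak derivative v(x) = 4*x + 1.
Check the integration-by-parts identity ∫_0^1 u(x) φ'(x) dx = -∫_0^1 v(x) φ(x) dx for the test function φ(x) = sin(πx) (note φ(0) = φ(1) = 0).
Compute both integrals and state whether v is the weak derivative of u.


LHS = -4/π, RHS = -6/π. No, v is not the weak derivative of u.

u(x) = 2*x**2 + 1, classical derivative u'(x) = 4*x.
φ(x) = sin(πx), so φ'(x) = π*cos(π*x).
Note φ(0) = φ(1) = 0, so the boundary term u·φ vanishes.
LHS = ∫_0^1 u(x) φ'(x) dx = ∫_0^1 (2*π*x^2*cos(π*x) + π*cos(π*x)) dx. Term by term:
  ∫_0^1 π*cos(π*x) dx = 0;  ∫_0^1 2*π*x^2*cos(π*x) dx = -4/π.
Sum: 0 − 4/π = -4/π.
So LHS = -4/π.
∫_0^1 v(x) φ(x) dx = ∫_0^1 (4*x*sin(π*x) + sin(π*x)) dx. Term by term:
  ∫_0^1 4*x*sin(π*x) dx = 4/π;  ∫_0^1 sin(π*x) dx = 2/π.
Sum: 4/π + 2/π = 6/π.
So RHS = -∫_0^1 v(x) φ(x) dx = -6/π.
LHS − RHS = 2/π ≠ 0, so the identity fails.
(For a valid weak derivative the identity must hold for EVERY test function, in particular this one. The failure shows v is NOT the weak derivative of u.)
Correct weak derivative would be u'(x) = 4*x.


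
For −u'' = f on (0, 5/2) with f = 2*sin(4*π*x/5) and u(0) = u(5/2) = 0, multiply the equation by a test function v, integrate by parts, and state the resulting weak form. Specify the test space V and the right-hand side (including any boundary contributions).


V = H^1_0(0, 5/2) (so v(0) = v(5/2) = 0); weak form: ∫_0^5/2 u'v' dx = ∫_0^5/2 (2*sin(4*π*x/5)) v dx for all v ∈ V.

Multiply both sides by a test function v and integrate from 0 to 5/2:
  ∫_0^5/2 −u''(x) v(x) dx = ∫_0^5/2 f(x) v(x) dx.
Integrate the LHS by parts once:
  ∫_0^5/2 −u'' v dx = −[u'(x) v(x)]_0^5/2 + ∫_0^5/2 u'(x) v'(x) dx.
Thus ∫_0^5/2 u'(x) v'(x) dx = ∫_0^5/2 f(x) v(x) dx + [u'(x) v(x)]_0^5/2.
Choose V so that boundary terms are either known or forced to vanish.
u is Dirichlet: u(0) = u(5/2) = 0. Let V = H^1_0(0, 5/2); then v(0) = v(5/2) = 0, and [u' v]_0^5/2 = 0.
Weak formulation: find u (satisfying any essential BC) such that ∫_0^5/2 u'(x) v'(x) dx = ∫_0^5/2 f v dx for all v ∈ V.
Substituting f(x) = 2*sin(4*π*x/5), the right-hand side is ∫_0^5/2 (2*sin(4*π*x/5)) v dx.


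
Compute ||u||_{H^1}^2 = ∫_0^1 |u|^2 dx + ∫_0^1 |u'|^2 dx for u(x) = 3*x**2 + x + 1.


||u||_{H^1}^2 = 799/30

The H^1 norm (squared) on an interval (0, L) is
  ||u||_{H^1}^2 = ∫_0^L u(x)^2 dx + ∫_0^L u'(x)^2 dx.
Compute u'(x) = 6*x + 1.
Then u(x)^2 = 9*x**4 + 6*x**3 + 7*x**2 + 2*x + 1 and u'(x)^2 = 36*x**2 + 12*x + 1.
Integrate each monomial from 0 to 1 using ∫_0^1 c·x^n dx = c·1^(n+1)/(n+1):
  ∫_0^1 u(x)^2 dx = ∫_0^1 (9*x^4 + 6*x^3 + 7*x^2 + 2*x + 1) dx. Term by term:
    ∫_0^1 9*x^4 dx = 9/5;  ∫_0^1 6*x^3 dx = 3/2;  ∫_0^1 7*x^2 dx = 7/3;
    ∫_0^1 2*x dx = 1;  ∫_0^1 1 dx = 1.
  Sum: 9/5 + 3/2 + 7/3 + 1 + 1 = 229/30.
  ∫_0^1 u'(x)^2 dx = ∫_0^1 (36*x^2 + 12*x + 1) dx. Term by term:
    ∫_0^1 36*x^2 dx = 12;  ∫_0^1 12*x dx = 6;  ∫_0^1 1 dx = 1.
  Sum: 12 + 6 + 1 = 19.
Adding: ||u||_{H^1}^2 = 229/30 + 19 = 799/30.


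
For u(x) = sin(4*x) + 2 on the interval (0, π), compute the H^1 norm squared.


||u||_{H^1(0,π)}^2 = 25*π/2

u'(x) = 4*cos(4*x).
Expand u² and (u')² and integrate term by term on (0, π), using: for integers n ≥ 1, ∫_0^π sin²(nx) dx = ∫_0^π cos²(nx) dx = π/2; for n ≠ n', ∫_0^π sin(nx)sin(n'x) dx = ∫_0^π cos(nx)cos(n'x) dx = 0; and by product-to-sum, ∫_0^π sin(nx)cos(n'x) dx = ½∫_0^π [sin((n+n')x) + sin((n−n')x)] dx, which is 0 when n+n' is even and 2n/(n²−n'²) when n+n' is odd (it need not vanish on (0, π)). For the constant mode: ∫_0^π 1 dx = π, ∫_0^π cos(nx) dx = 0, ∫_0^π sin(nx) dx = (1−(−1)^n)/n.
  u² squared terms: (2)²·∫1 dx = 4·π = 4*π;  (1)²·∫sin(4x)² dx = 1·π/2 = π/2.
  u² cross terms: 2·(2)·(1)·∫1·sin(4x) dx = 4·(0) = 0.
  So ∫_0^π u² dx = 4*π + π/2 + 0 = 9*π/2.
  (u')² squared terms: (4)²·∫cos(4x)² dx = 16·π/2 = 8*π.
  So ∫_0^π (u')² dx = 8*π.
||u||_{H^1}^2 = (9*π/2) + (8*π) = 25*π/2.


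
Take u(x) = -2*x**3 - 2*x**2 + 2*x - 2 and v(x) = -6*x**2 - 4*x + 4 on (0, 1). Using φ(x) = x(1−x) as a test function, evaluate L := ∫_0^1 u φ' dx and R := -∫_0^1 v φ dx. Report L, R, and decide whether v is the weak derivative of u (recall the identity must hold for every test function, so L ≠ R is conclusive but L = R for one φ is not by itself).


LHS = 3/10, RHS = -1/30. No, v is not the weak derivative of u.

u(x) = -2*x**3 - 2*x**2 + 2*x - 2, classical derivative u'(x) = -6*x**2 - 4*x + 2.
φ(x) = x(1−x), so φ'(x) = 1 - 2*x.
Note φ(0) = φ(1) = 0, so the boundary term u·φ vanishes.
LHS = ∫_0^1 u(x) φ'(x) dx = ∫_0^1 (4*x^4 + 2*x^3 - 6*x^2 + 6*x - 2) dx. Term by term:
  ∫_0^1 4*x^4 dx = 4/5;  ∫_0^1 2*x^3 dx = 1/2;  ∫_0^1 -6*x^2 dx = -2;
  ∫_0^1 6*x dx = 3;  ∫_0^1 -2 dx = -2.
Sum: 4/5 + 1/2 − 2 + 3 − 2 = 3/10.
So LHS = 3/10.
∫_0^1 v(x) φ(x) dx = ∫_0^1 (6*x^4 - 2*x^3 - 8*x^2 + 4*x) dx. Term by term:
  ∫_0^1 6*x^4 dx = 6/5;  ∫_0^1 -2*x^3 dx = -1/2;  ∫_0^1 -8*x^2 dx = -8/3;
  ∫_0^1 4*x dx = 2.
Sum: 6/5 − 1/2 − 8/3 + 2 = 1/30.
So RHS = -∫_0^1 v(x) φ(x) dx = -1/30.
LHS − RHS = 1/3 ≠ 0, so the identity fails.
(For a valid weak derivative the identity must hold for EVERY test function, in particular this one. The failure shows v is NOT the weak derivative of u.)
Correct weak derivative would be u'(x) = -6*x**2 - 4*x + 2.


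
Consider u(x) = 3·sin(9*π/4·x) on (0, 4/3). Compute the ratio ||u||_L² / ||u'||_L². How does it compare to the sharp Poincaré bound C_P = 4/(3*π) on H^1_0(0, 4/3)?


||u||_L² / ||u'||_L² = 4/(9*π) < C_P = 4/(3*π).

u(x) = 3·sin(9*π/4·x), so u'(x) = 27*π*cos(9*π*x/4)/4.
Writing u(x) = A·sin(kπx/L) with A = 3 and k = 3, use ∫_0^L sin²(kπx/L) dx = L/2 and ∫_0^L cos²(kπx/L) dx = L/2.
u² = 9·sin²(9*π/4·x) and (u')² = 729*π^2/16·cos²(9*π/4·x), and each of sin², cos² integrates to L/2 = 2/3 over (0, 4/3).
∫_0^4/3 u² dx = 6, so ||u||_L² = sqrt(6).
∫_0^4/3 (u')² dx = 243*π^2/8, so ||u'||_L² = 9*sqrt(6)*π/4.
Ratio ||u||_L² / ||u'||_L² = 4/(9*π).
Sharp Poincaré constant on H^1_0(0, 4/3) is C_P = L/π = 4/(3*π), achieved by sin(3*π/4·x).
This is the k = 3 harmonic; the ratio L/(kπ) is strictly less than C_P = L/π, consistent with the sharp inequality ||u||_L² ≤ C_P ||u'||_L².


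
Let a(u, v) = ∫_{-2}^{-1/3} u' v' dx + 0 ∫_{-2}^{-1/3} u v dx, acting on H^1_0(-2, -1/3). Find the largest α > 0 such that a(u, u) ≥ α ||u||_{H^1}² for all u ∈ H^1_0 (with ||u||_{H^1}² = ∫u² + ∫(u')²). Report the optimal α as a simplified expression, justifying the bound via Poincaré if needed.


α = 9*π^2/(25 + 9*π^2)

Coercivity of a(·,·) on H^1_0(-2, -1/3) means a(u, u) ≥ α ||u||_{H^1}² for every u ∈ H^1_0.
The interval has length L = 5/3, and Poincaré/coercivity depend only on L. Here a(u, u) = ∫(u')² + (0)·∫u².
Here c = 0, so a(u,u) = ∫(u')² alone. The condition a(u,u) ≥ α||u||_{H^1}² reads (1−α)∫(u')² ≥ (α−c)∫u². Any admissible α is ≤ 1 (rapidly oscillating u have ∫u²/∫(u')² → 0), and α = 1 would force 0 ≥ (1−c)∫u², impossible since c < 1; so 1−α > 0. By the sharp Poincaré inequality on H^1_0 of an interval of length L, ∫(u')² ≥ (π/L)²∫u² with equality for the first sine mode sin(π(x−x₀)/L) (x₀ the left endpoint), so the inequality holds for all u iff (1−α)(π/L)² ≥ α − c, i.e. α ≤ ((π/L)² + c)/((π/L)² + 1) = (1 + c(L/π)²)/(1 + (L/π)²). (Direct route, valid since c ≤ 0: Poincaré gives c∫u² ≥ c(L/π)²∫(u')², so a(u,u) ≥ (1 + c(L/π)²)∫(u')², while ||u||_{H^1}² ≤ (1 + (L/π)²)∫(u')²; dividing yields the same α.) With (π/L)² = 9*π^2/25 and c = 0, the largest admissible constant is α = ((π/L)² + c)/((π/L)² + 1).
Simplifying, α = 9*π^2/(25 + 9*π^2).


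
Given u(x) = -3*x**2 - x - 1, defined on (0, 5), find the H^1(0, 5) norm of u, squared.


||u||_{H^1}^2 = 51235/6

The H^1 norm (squared) on an interval (0, L) is
  ||u||_{H^1}^2 = ∫_0^L u(x)^2 dx + ∫_0^L u'(x)^2 dx.
Compute u'(x) = -6*x - 1.
Then u(x)^2 = 9*x**4 + 6*x**3 + 7*x**2 + 2*x + 1 and u'(x)^2 = 36*x**2 + 12*x + 1.
Integrate each monomial from 0 to 5 using ∫_0^5 c·x^n dx = c·5^(n+1)/(n+1):
  ∫_0^5 u(x)^2 dx = ∫_0^5 (9*x^4 + 6*x^3 + 7*x^2 + 2*x + 1) dx. Term by term:
    ∫_0^5 9*x^4 dx = 5625;  ∫_0^5 6*x^3 dx = 1875/2;  ∫_0^5 7*x^2 dx = 875/3;
    ∫_0^5 2*x dx = 25;  ∫_0^5 1 dx = 5.
  Sum: 5625 + 1875/2 + 875/3 + 25 + 5 = 41305/6.
  ∫_0^5 u'(x)^2 dx = ∫_0^5 (36*x^2 + 12*x + 1) dx. Term by term:
    ∫_0^5 36*x^2 dx = 1500;  ∫_0^5 12*x dx = 150;  ∫_0^5 1 dx = 5.
  Sum: 1500 + 150 + 5 = 1655.
Adding: ||u||_{H^1}^2 = 41305/6 + 1655 = 51235/6.


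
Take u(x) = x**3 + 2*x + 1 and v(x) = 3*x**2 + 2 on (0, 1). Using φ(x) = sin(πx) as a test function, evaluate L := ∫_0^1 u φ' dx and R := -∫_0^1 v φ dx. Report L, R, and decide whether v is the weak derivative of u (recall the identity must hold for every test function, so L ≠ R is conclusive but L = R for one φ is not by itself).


LHS = -7/π + 12/π^3, RHS = -7/π + 12/π^3. Yes, v = u' weakly.

u(x) = x**3 + 2*x + 1, classical derivative u'(x) = 3*x**2 + 2.
φ(x) = sin(πx), so φ'(x) = π*cos(π*x).
Note φ(0) = φ(1) = 0, so the boundary term u·φ vanishes.
LHS = ∫_0^1 u(x) φ'(x) dx = ∫_0^1 (π*x^3*cos(π*x) + 2*π*x*cos(π*x) + π*cos(π*x)) dx. Term by term:
  ∫_0^1 π*cos(π*x) dx = 0;  ∫_0^1 π*x^3*cos(π*x) dx = -3/π + 12/π^3;  ∫_0^1 2*π*x*cos(π*x) dx = -4/π.
Sum: 0 + -3/π + 12/π^3 − 4/π = -7/π + 12/π^3.
So LHS = -7/π + 12/π^3.
∫_0^1 v(x) φ(x) dx = ∫_0^1 (3*x^2*sin(π*x) + 2*sin(π*x)) dx. Term by term:
  ∫_0^1 2*sin(π*x) dx = 4/π;  ∫_0^1 3*x^2*sin(π*x) dx = -12/π^3 + 3/π.
Sum: 4/π + -12/π^3 + 3/π = -12/π^3 + 7/π.
So RHS = -∫_0^1 v(x) φ(x) dx = -7/π + 12/π^3.
LHS = RHS, so the identity holds for this test φ.
Moreover u is smooth here and v(x) = u'(x) = 3*x**2 + 2 pointwise, so the identity holds for every test function. Hence v is the weak derivative of u.


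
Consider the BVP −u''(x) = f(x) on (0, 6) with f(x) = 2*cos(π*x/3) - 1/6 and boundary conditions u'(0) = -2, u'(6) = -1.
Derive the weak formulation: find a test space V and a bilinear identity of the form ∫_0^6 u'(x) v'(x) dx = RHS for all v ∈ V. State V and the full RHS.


V = H^1(0, 6) (v unrestricted at boundary; u is determined up to an additive constant); weak form: ∫_0^6 u'v' dx = ∫_0^6 (2*cos(π*x/3) - 1/6) v dx − v(6) + 2·v(0) for all v ∈ V.

Multiply both sides by a test function v and integrate from 0 to 6:
  ∫_0^6 −u''(x) v(x) dx = ∫_0^6 f(x) v(x) dx.
Integrate the LHS by parts once:
  ∫_0^6 −u'' v dx = −[u'(x) v(x)]_0^6 + ∫_0^6 u'(x) v'(x) dx.
Thus ∫_0^6 u'(x) v'(x) dx = ∫_0^6 f(x) v(x) dx + [u'(x) v(x)]_0^6.
Choose V so that boundary terms are either known or forced to vanish.
u has inhomogeneous Neumann u'(0) = -2, u'(6) = -1. [u' v]_0^6 = (-1)·v(6) − (-2)·v(0) = − v(6) + 2·v(0). Take V = H^1(0, 6); boundary term becomes part of RHS.
Weak formulation: find u (satisfying any essential BC) such that ∫_0^6 u'(x) v'(x) dx = ∫_0^6 f v dx − v(6) + 2·v(0) for all v ∈ V (Neumann data are natural BCs: they enter the RHS as boundary terms).
Substituting f(x) = 2*cos(π*x/3) - 1/6, the right-hand side is ∫_0^6 (2*cos(π*x/3) - 1/6) v dx − v(6) + 2·v(0).
Compatibility check (pure Neumann): taking v ≡ 1 ∈ V gives 0 = ∫_0^6 f dx + (-1) − (-2), i.e. ∫_0^6 f dx must equal u'(0) − u'(6) = -1. Indeed ∫_0^6 (2*cos(π*x/3) - 1/6) dx = -1, so the data are compatible. The solution is then unique only up to an additive constant (fix it e.g. by requiring ∫_0^6 u dx = 0).


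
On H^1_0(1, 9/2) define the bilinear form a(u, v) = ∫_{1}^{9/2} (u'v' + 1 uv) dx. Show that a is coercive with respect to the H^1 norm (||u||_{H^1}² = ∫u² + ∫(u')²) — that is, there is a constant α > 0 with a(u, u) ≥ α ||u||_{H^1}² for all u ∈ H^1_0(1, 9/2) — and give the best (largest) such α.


α = 1

Coercivity of a(·,·) on H^1_0(1, 9/2) means a(u, u) ≥ α ||u||_{H^1}² for every u ∈ H^1_0.
The interval has length L = 7/2, and Poincaré/coercivity depend only on L. Here a(u, u) = ∫(u')² + (1)·∫u².
Here c = 1 ≥ 1, so a(u,u) = ∫(u')² + c∫u² ≥ ∫(u')² + ∫u² = ||u||_{H^1}², i.e. α = 1 works. No larger α is possible: a(u,u) ≥ α||u||_{H^1}² means (1−α)∫(u')² ≥ (α−c)∫u², and for the modes u_n = sin(nπ(x−x₀)/L) (x₀ the left endpoint) one has ∫u_n²/∫(u_n')² = (L/(nπ))² → 0, so a(u_n,u_n)/||u_n||_{H^1}² → 1. Hence the optimal constant is α = 1.
Therefore α = 1.


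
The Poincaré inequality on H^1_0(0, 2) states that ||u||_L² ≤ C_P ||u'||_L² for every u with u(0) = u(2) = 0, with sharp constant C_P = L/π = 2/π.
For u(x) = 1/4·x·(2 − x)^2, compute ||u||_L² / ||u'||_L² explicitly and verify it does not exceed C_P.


||u||_L² / ||u'||_L² = sqrt(14)/7 < C_P = 2/π.

u(x) = 1/4·x·(2 − x)^2, so u'(x) = (x - 2)*(3*x - 2)/4.
u(x) = 1/4·x·(2 − x)^2 vanishes at x = 0 and x = 2, so u ∈ H^1_0(0, 2). Differentiate via the product rule and integrate the resulting polynomials term by term.
  ∫_0^2 u² dx = ∫_0^2 (x^6/16 - x^5/2 + 3*x^4/2 - 2*x^3 + x^2) dx. Term by term:
    ∫_0^2 x^6/16 dx = 8/7;  ∫_0^2 -x^5/2 dx = -16/3;  ∫_0^2 3*x^4/2 dx = 48/5;
    ∫_0^2 -2*x^3 dx = -8;  ∫_0^2 x^2 dx = 8/3.
  Sum: 8/7 − 16/3 + 48/5 − 8 + 8/3 = 8/105.
  ∫_0^2 (u')² dx = ∫_0^2 (9*x^4/16 - 3*x^3 + 11*x^2/2 - 4*x + 1) dx. Term by term:
    ∫_0^2 9*x^4/16 dx = 18/5;  ∫_0^2 -3*x^3 dx = -12;  ∫_0^2 11*x^2/2 dx = 44/3;
    ∫_0^2 -4*x dx = -8;  ∫_0^2 1 dx = 2.
  Sum: 18/5 − 12 + 44/3 − 8 + 2 = 4/15.
∫_0^2 u² dx = 8/105, so ||u||_L² = 2*sqrt(210)/105.
∫_0^2 (u')² dx = 4/15, so ||u'||_L² = 2*sqrt(15)/15.
Ratio ||u||_L² / ||u'||_L² = sqrt(14)/7.
Sharp Poincaré constant on H^1_0(0, 2) is C_P = L/π = 2/π, achieved by sin(π/2·x).
A polynomial bump cannot attain the sharp Poincaré constant (only the first sine eigenfunction does), so the ratio is strictly less than C_P, consistent with ||u||_L² ≤ C_P ||u'||_L².


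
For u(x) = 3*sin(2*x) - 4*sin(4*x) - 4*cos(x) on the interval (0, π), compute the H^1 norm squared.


||u||_{H^1(0,π)}^2 = -448/15 + 349*π/2

u'(x) = 4*sin(x) + 6*cos(2*x) - 16*cos(4*x).
Expand u² and (u')² and integrate term by term on (0, π), using: for integers n ≥ 1, ∫_0^π sin²(nx) dx = ∫_0^π cos²(nx) dx = π/2; for n ≠ n', ∫_0^π sin(nx)sin(n'x) dx = ∫_0^π cos(nx)cos(n'x) dx = 0; and by product-to-sum, ∫_0^π sin(nx)cos(n'x) dx = ½∫_0^π [sin((n+n')x) + sin((n−n')x)] dx, which is 0 when n+n' is even and 2n/(n²−n'²) when n+n' is odd (it need not vanish on (0, π)).
  u² squared terms: (-4)²·∫cos(x)² dx = 16·π/2 = 8*π;  (-4)²·∫sin(4x)² dx = 16·π/2 = 8*π;  (3)²·∫sin(2x)² dx = 9·π/2 = 9*π/2.
  u² cross terms: 2·(-4)·(-4)·∫cos(x)·sin(4x) dx = 32·(8/15) = 256/15;  2·(-4)·(3)·∫cos(x)·sin(2x) dx = -24·(4/3) = -32;  2·(-4)·(3)·∫sin(4x)·sin(2x) dx = -24·(0) = 0.
  So ∫_0^π u² dx = 8*π + 8*π + 9*π/2 + 256/15 − 32 + 0 = -224/15 + 41*π/2.
  (u')² squared terms: (-16)²·∫cos(4x)² dx = 256·π/2 = 128*π;  (4)²·∫sin(x)² dx = 16·π/2 = 8*π;  (6)²·∫cos(2x)² dx = 36·π/2 = 18*π.
  (u')² cross terms: 2·(-16)·(4)·∫cos(4x)·sin(x) dx = -128·(-2/15) = 256/15;  2·(-16)·(6)·∫cos(4x)·cos(2x) dx = -192·(0) = 0;  2·(4)·(6)·∫sin(x)·cos(2x) dx = 48·(-2/3) = -32.
  So ∫_0^π (u')² dx = 128*π + 8*π + 18*π + 256/15 + 0 − 32 = -224/15 + 154*π.
||u||_{H^1}^2 = (-224/15 + 41*π/2) + (-224/15 + 154*π) = -448/15 + 349*π/2.


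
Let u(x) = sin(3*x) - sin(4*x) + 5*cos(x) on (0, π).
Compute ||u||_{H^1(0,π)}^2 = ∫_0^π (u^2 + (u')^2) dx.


||u||_{H^1(0,π)}^2 = -32/3 + 77*π/2

u'(x) = -5*sin(x) + 3*cos(3*x) - 4*cos(4*x).
Expand u² and (u')² and integrate term by term on (0, π), using: for integers n ≥ 1, ∫_0^π sin²(nx) dx = ∫_0^π cos²(nx) dx = π/2; for n ≠ n', ∫_0^π sin(nx)sin(n'x) dx = ∫_0^π cos(nx)cos(n'x) dx = 0; and by product-to-sum, ∫_0^π sin(nx)cos(n'x) dx = ½∫_0^π [sin((n+n')x) + sin((n−n')x)] dx, which is 0 when n+n' is even and 2n/(n²−n'²) when n+n' is odd (it need not vanish on (0, π)).
  u² squared terms: (-1)²·∫sin(4x)² dx = 1·π/2 = π/2;  (5)²·∫cos(x)² dx = 25·π/2 = 25*π/2;  (1)²·∫sin(3x)² dx = 1·π/2 = π/2.
  u² cross terms: 2·(-1)·(5)·∫sin(4x)·cos(x) dx = -10·(8/15) = -16/3;  2·(-1)·(1)·∫sin(4x)·sin(3x) dx = -2·(0) = 0;  2·(5)·(1)·∫cos(x)·sin(3x) dx = 10·(0) = 0.
  So ∫_0^π u² dx = π/2 + 25*π/2 + π/2 − 16/3 + 0 + 0 = -16/3 + 27*π/2.
  (u')² squared terms: (-5)²·∫sin(x)² dx = 25·π/2 = 25*π/2;  (-4)²·∫cos(4x)² dx = 16·π/2 = 8*π;  (3)²·∫cos(3x)² dx = 9·π/2 = 9*π/2.
  (u')² cross terms: 2·(-5)·(-4)·∫sin(x)·cos(4x) dx = 40·(-2/15) = -16/3;  2·(-5)·(3)·∫sin(x)·cos(3x) dx = -30·(0) = 0;  2·(-4)·(3)·∫cos(4x)·cos(3x) dx = -24·(0) = 0.
  So ∫_0^π (u')² dx = 25*π/2 + 8*π + 9*π/2 − 16/3 + 0 + 0 = -16/3 + 25*π.
||u||_{H^1}^2 = (-16/3 + 27*π/2) + (-16/3 + 25*π) = -32/3 + 77*π/2.


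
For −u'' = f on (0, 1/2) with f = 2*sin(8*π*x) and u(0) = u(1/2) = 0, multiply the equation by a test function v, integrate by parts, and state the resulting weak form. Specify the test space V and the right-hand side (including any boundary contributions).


V = H^1_0(0, 1/2) (so v(0) = v(1/2) = 0); weak form: ∫_0^1/2 u'v' dx = ∫_0^1/2 (2*sin(8*π*x)) v dx for all v ∈ V.

Multiply both sides by a test function v and integrate from 0 to 1/2:
  ∫_0^1/2 −u''(x) v(x) dx = ∫_0^1/2 f(x) v(x) dx.
Integrate the LHS by parts once:
  ∫_0^1/2 −u'' v dx = −[u'(x) v(x)]_0^1/2 + ∫_0^1/2 u'(x) v'(x) dx.
Thus ∫_0^1/2 u'(x) v'(x) dx = ∫_0^1/2 f(x) v(x) dx + [u'(x) v(x)]_0^1/2.
Choose V so that boundary terms are either known or forced to vanish.
u is Dirichlet: u(0) = u(1/2) = 0. Let V = H^1_0(0, 1/2); then v(0) = v(1/2) = 0, and [u' v]_0^1/2 = 0.
Weak formulation: find u (satisfying any essential BC) such that ∫_0^1/2 u'(x) v'(x) dx = ∫_0^1/2 f v dx for all v ∈ V.
Substituting f(x) = 2*sin(8*π*x), the right-hand side is ∫_0^1/2 (2*sin(8*π*x)) v dx.


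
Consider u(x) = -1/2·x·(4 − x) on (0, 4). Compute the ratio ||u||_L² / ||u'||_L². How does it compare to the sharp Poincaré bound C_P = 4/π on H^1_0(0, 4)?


||u||_L² / ||u'||_L² = 2*sqrt(10)/5 < C_P = 4/π.

u(x) = -1/2·x·(4 − x), so u'(x) = x - 2.
u(x) = -1/2·x·(4 − x) vanishes at x = 0 and x = 4, so u ∈ H^1_0(0, 4). Differentiate via the product rule and integrate the resulting polynomials term by term.
  ∫_0^4 u² dx = ∫_0^4 (x^4/4 - 2*x^3 + 4*x^2) dx. Term by term:
    ∫_0^4 x^4/4 dx = 256/5;  ∫_0^4 -2*x^3 dx = -128;  ∫_0^4 4*x^2 dx = 256/3.
  Sum: 256/5 − 128 + 256/3 = 128/15.
  ∫_0^4 (u')² dx = ∫_0^4 (x^2 - 4*x + 4) dx. Term by term:
    ∫_0^4 x^2 dx = 64/3;  ∫_0^4 -4*x dx = -32;  ∫_0^4 4 dx = 16.
  Sum: 64/3 − 32 + 16 = 16/3.
∫_0^4 u² dx = 128/15, so ||u||_L² = 8*sqrt(30)/15.
∫_0^4 (u')² dx = 16/3, so ||u'||_L² = 4*sqrt(3)/3.
Ratio ||u||_L² / ||u'||_L² = 2*sqrt(10)/5.
Sharp Poincaré constant on H^1_0(0, 4) is C_P = L/π = 4/π, achieved by sin(π/4·x).
A polynomial bump cannot attain the sharp Poincaré constant (only the first sine eigenfunction does), so the ratio is strictly less than C_P, consistent with ||u||_L² ≤ C_P ||u'||_L².


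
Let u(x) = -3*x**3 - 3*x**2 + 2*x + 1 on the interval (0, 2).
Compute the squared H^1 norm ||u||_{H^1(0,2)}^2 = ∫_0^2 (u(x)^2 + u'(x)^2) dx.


||u||_{H^1}^2 = 123946/105

The H^1 norm (squared) on an interval (0, L) is
  ||u||_{H^1}^2 = ∫_0^L u(x)^2 dx + ∫_0^L u'(x)^2 dx.
Compute u'(x) = -9*x**2 - 6*x + 2.
Then u(x)^2 = 9*x**6 + 18*x**5 - 3*x**4 - 18*x**3 - 2*x**2 + 4*x + 1 and u'(x)^2 = 81*x**4 + 108*x**3 - 24*x + 4.
Integrate each monomial from 0 to 2 using ∫_0^2 c·x^n dx = c·2^(n+1)/(n+1):
  ∫_0^2 u(x)^2 dx = ∫_0^2 (9*x^6 + 18*x^5 - 3*x^4 - 18*x^3 - 2*x^2 + 4*x + 1) dx. Term by term:
    ∫_0^2 9*x^6 dx = 1152/7;  ∫_0^2 18*x^5 dx = 192;  ∫_0^2 -3*x^4 dx = -96/5;
    ∫_0^2 -18*x^3 dx = -72;  ∫_0^2 -2*x^2 dx = -16/3;  ∫_0^2 4*x dx = 8;
    ∫_0^2 1 dx = 2.
  Sum: 1152/7 + 192 − 96/5 − 72 − 16/3 + 8 + 2 = 28354/105.
  ∫_0^2 u'(x)^2 dx = ∫_0^2 (81*x^4 + 108*x^3 - 24*x + 4) dx. Term by term:
    ∫_0^2 81*x^4 dx = 2592/5;  ∫_0^2 108*x^3 dx = 432;  ∫_0^2 -24*x dx = -48;
    ∫_0^2 4 dx = 8.
  Sum: 2592/5 + 432 − 48 + 8 = 4552/5.
Adding: ||u||_{H^1}^2 = 28354/105 + 4552/5 = 123946/105.


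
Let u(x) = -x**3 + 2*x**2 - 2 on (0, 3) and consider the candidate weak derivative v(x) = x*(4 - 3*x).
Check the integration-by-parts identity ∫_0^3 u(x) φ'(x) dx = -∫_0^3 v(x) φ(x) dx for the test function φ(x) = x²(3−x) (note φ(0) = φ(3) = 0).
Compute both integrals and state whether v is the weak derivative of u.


LHS = 243/10, RHS = 243/10. Yes, v = u' weakly.

u(x) = -x**3 + 2*x**2 - 2, classical derivative u'(x) = -3*x**2 + 4*x.
φ(x) = x²(3−x), so φ'(x) = 3*x*(2 - x).
Note φ(0) = φ(3) = 0, so the boundary term u·φ vanishes.
LHS = ∫_0^3 u(x) φ'(x) dx = ∫_0^3 (3*x^5 - 12*x^4 + 12*x^3 + 6*x^2 - 12*x) dx. Term by term:
  ∫_0^3 3*x^5 dx = 729/2;  ∫_0^3 -12*x^4 dx = -2916/5;  ∫_0^3 12*x^3 dx = 243;
  ∫_0^3 6*x^2 dx = 54;  ∫_0^3 -12*x dx = -54.
Sum: 729/2 − 2916/5 + 243 + 54 − 54 = 243/10.
So LHS = 243/10.
∫_0^3 v(x) φ(x) dx = ∫_0^3 (3*x^5 - 13*x^4 + 12*x^3) dx. Term by term:
  ∫_0^3 3*x^5 dx = 729/2;  ∫_0^3 -13*x^4 dx = -3159/5;  ∫_0^3 12*x^3 dx = 243.
Sum: 729/2 − 3159/5 + 243 = -243/10.
So RHS = -∫_0^3 v(x) φ(x) dx = 243/10.
LHS = RHS, so the identity holds for this test φ.
Moreover u is smooth here and v(x) = u'(x) = -3*x**2 + 4*x pointwise, so the identity holds for every test function. Hence v is the weak derivative of u.


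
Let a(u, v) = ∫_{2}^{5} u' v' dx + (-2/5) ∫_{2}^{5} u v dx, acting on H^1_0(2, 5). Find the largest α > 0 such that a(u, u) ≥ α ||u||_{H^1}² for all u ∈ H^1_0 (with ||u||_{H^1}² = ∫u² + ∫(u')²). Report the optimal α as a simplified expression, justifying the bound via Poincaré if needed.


α = (-18/5 + π^2)/(9 + π^2)

Coercivity of a(·,·) on H^1_0(2, 5) means a(u, u) ≥ α ||u||_{H^1}² for every u ∈ H^1_0.
The interval has length L = 3, and Poincaré/coercivity depend only on L. Here a(u, u) = ∫(u')² + (-2/5)·∫u².
Here c = -2/5 < 0 with |c| < (π/L)² = π^2/9, so coercivity still holds. The condition a(u,u) ≥ α||u||_{H^1}² reads (1−α)∫(u')² ≥ (α−c)∫u². Any admissible α is ≤ 1 (rapidly oscillating u have ∫u²/∫(u')² → 0), and α = 1 would force 0 ≥ (1−c)∫u², impossible since c < 1; so 1−α > 0. By the sharp Poincaré inequality on H^1_0 of an interval of length L, ∫(u')² ≥ (π/L)²∫u² with equality for the first sine mode sin(π(x−x₀)/L) (x₀ the left endpoint), so the inequality holds for all u iff (1−α)(π/L)² ≥ α − c, i.e. α ≤ ((π/L)² + c)/((π/L)² + 1) = (1 + c(L/π)²)/(1 + (L/π)²). (Direct route, valid since c ≤ 0: Poincaré gives c∫u² ≥ c(L/π)²∫(u')², so a(u,u) ≥ (1 + c(L/π)²)∫(u')², while ||u||_{H^1}² ≤ (1 + (L/π)²)∫(u')²; dividing yields the same α.) With (π/L)² = π^2/9 and c = -2/5, the largest admissible constant is α = ((π/L)² + c)/((π/L)² + 1).
Simplifying, α = (-18/5 + π^2)/(9 + π^2).


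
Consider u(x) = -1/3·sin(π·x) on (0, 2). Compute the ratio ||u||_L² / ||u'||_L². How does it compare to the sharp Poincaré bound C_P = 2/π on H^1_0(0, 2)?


||u||_L² / ||u'||_L² = 1/π < C_P = 2/π.

u(x) = -1/3·sin(π·x), so u'(x) = -π*cos(π*x)/3.
Writing u(x) = A·sin(kπx/L) with A = -1/3 and k = 2, use ∫_0^L sin²(kπx/L) dx = L/2 and ∫_0^L cos²(kπx/L) dx = L/2.
u² = 1/9·sin²(π·x) and (u')² = π^2/9·cos²(π·x), and each of sin², cos² integrates to L/2 = 1 over (0, 2).
∫_0^2 u² dx = 1/9, so ||u||_L² = 1/3.
∫_0^2 (u')² dx = π^2/9, so ||u'||_L² = π/3.
Ratio ||u||_L² / ||u'||_L² = 1/π.
Sharp Poincaré constant on H^1_0(0, 2) is C_P = L/π = 2/π, achieved by sin(π/2·x).
This is the k = 2 harmonic; the ratio L/(kπ) is strictly less than C_P = L/π, consistent with the sharp inequality ||u||_L² ≤ C_P ||u'||_L².


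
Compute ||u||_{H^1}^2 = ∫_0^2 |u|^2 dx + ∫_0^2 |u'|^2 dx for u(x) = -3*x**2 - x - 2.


||u||_{H^1}^2 = 3814/15

The H^1 norm (squared) on an interval (0, L) is
  ||u||_{H^1}^2 = ∫_0^L u(x)^2 dx + ∫_0^L u'(x)^2 dx.
Compute u'(x) = -6*x - 1.
Then u(x)^2 = 9*x**4 + 6*x**3 + 13*x**2 + 4*x + 4 and u'(x)^2 = 36*x**2 + 12*x + 1.
Integrate each monomial from 0 to 2 using ∫_0^2 c·x^n dx = c·2^(n+1)/(n+1):
  ∫_0^2 u(x)^2 dx = ∫_0^2 (9*x^4 + 6*x^3 + 13*x^2 + 4*x + 4) dx. Term by term:
    ∫_0^2 9*x^4 dx = 288/5;  ∫_0^2 6*x^3 dx = 24;  ∫_0^2 13*x^2 dx = 104/3;
    ∫_0^2 4*x dx = 8;  ∫_0^2 4 dx = 8.
  Sum: 288/5 + 24 + 104/3 + 8 + 8 = 1984/15.
  ∫_0^2 u'(x)^2 dx = ∫_0^2 (36*x^2 + 12*x + 1) dx. Term by term:
    ∫_0^2 36*x^2 dx = 96;  ∫_0^2 12*x dx = 24;  ∫_0^2 1 dx = 2.
  Sum: 96 + 24 + 2 = 122.
Adding: ||u||_{H^1}^2 = 1984/15 + 122 = 3814/15.


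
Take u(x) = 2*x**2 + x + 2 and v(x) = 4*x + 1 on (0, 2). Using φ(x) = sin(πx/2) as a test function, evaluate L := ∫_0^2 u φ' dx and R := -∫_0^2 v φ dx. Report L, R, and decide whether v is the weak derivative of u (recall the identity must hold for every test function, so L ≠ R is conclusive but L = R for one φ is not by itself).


LHS = -20/π, RHS = -20/π. Yes, v = u' weakly.

u(x) = 2*x**2 + x + 2, classical derivative u'(x) = 4*x + 1.
φ(x) = sin(πx/2), so φ'(x) = π*cos(π*x/2)/2.
Note φ(0) = φ(2) = 0, so the boundary term u·φ vanishes.
LHS = ∫_0^2 u(x) φ'(x) dx = ∫_0^2 (π*x^2*cos(π*x/2) + π*x*cos(π*x/2)/2 + π*cos(π*x/2)) dx. Term by term:
  ∫_0^2 π*cos(π*x/2) dx = 0;  ∫_0^2 π*x^2*cos(π*x/2) dx = -16/π;  ∫_0^2 π*x*cos(π*x/2)/2 dx = -4/π.
Sum: 0 − 16/π − 4/π = -20/π.
So LHS = -20/π.
∫_0^2 v(x) φ(x) dx = ∫_0^2 (4*x*sin(π*x/2) + sin(π*x/2)) dx. Term by term:
  ∫_0^2 4*x*sin(π*x/2) dx = 16/π;  ∫_0^2 sin(π*x/2) dx = 4/π.
Sum: 16/π + 4/π = 20/π.
So RHS = -∫_0^2 v(x) φ(x) dx = -20/π.
LHS = RHS, so the identity holds for this test φ.
Moreover u is smooth here and v(x) = u'(x) = 4*x + 1 pointwise, so the identity holds for every test function. Hence v is the weak derivative of u.


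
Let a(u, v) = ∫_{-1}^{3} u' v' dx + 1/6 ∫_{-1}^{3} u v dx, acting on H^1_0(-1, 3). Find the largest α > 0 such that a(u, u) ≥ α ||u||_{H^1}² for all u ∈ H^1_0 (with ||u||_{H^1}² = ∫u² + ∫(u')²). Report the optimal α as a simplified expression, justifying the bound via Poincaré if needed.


α = (8/3 + π^2)/(π^2 + 16)

Coercivity of a(·,·) on H^1_0(-1, 3) means a(u, u) ≥ α ||u||_{H^1}² for every u ∈ H^1_0.
The interval has length L = 4, and Poincaré/coercivity depend only on L. Here a(u, u) = ∫(u')² + (1/6)·∫u².
Here 0 < c = 1/6 < 1. The condition a(u,u) ≥ α||u||_{H^1}² reads (1−α)∫(u')² ≥ (α−c)∫u². Any admissible α is ≤ 1 (rapidly oscillating u have ∫u²/∫(u')² → 0), and α = 1 would force 0 ≥ (1−c)∫u², impossible since c < 1; so 1−α > 0. By the sharp Poincaré inequality on H^1_0 of an interval of length L, ∫(u')² ≥ (π/L)²∫u² with equality for the first sine mode sin(π(x−x₀)/L) (x₀ the left endpoint), so the inequality holds for all u iff (1−α)(π/L)² ≥ α − c, i.e. α ≤ ((π/L)² + c)/((π/L)² + 1) = (1 + c(L/π)²)/(1 + (L/π)²). With (π/L)² = π^2/16 and c = 1/6, the largest admissible constant is α = ((π/L)² + c)/((π/L)² + 1).
Simplifying, α = (8/3 + π^2)/(π^2 + 16).


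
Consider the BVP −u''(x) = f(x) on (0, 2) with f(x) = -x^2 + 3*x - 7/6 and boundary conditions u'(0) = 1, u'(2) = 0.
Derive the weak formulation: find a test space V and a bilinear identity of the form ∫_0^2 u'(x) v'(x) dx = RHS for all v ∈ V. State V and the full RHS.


V = H^1(0, 2) (v unrestricted at boundary; u is determined up to an additive constant); weak form: ∫_0^2 u'v' dx = ∫_0^2 (-x^2 + 3*x - 7/6) v dx − v(0) for all v ∈ V.

Multiply both sides by a test function v and integrate from 0 to 2:
  ∫_0^2 −u''(x) v(x) dx = ∫_0^2 f(x) v(x) dx.
Integrate the LHS by parts once:
  ∫_0^2 −u'' v dx = −[u'(x) v(x)]_0^2 + ∫_0^2 u'(x) v'(x) dx.
Thus ∫_0^2 u'(x) v'(x) dx = ∫_0^2 f(x) v(x) dx + [u'(x) v(x)]_0^2.
Choose V so that boundary terms are either known or forced to vanish.
u has inhomogeneous Neumann u'(0) = 1, u'(2) = 0. [u' v]_0^2 = (0)·v(2) − (1)·v(0) = − v(0). Take V = H^1(0, 2); boundary term becomes part of RHS.
Weak formulation: find u (satisfying any essential BC) such that ∫_0^2 u'(x) v'(x) dx = ∫_0^2 f v dx − v(0) for all v ∈ V (Neumann data are natural BCs: they enter the RHS as boundary terms).
Substituting f(x) = -x^2 + 3*x - 7/6, the right-hand side is ∫_0^2 (-x^2 + 3*x - 7/6) v dx − v(0).
Compatibility check (pure Neumann): taking v ≡ 1 ∈ V gives 0 = ∫_0^2 f dx + (0) − (1), i.e. ∫_0^2 f dx must equal u'(0) − u'(2) = 1. Indeed ∫_0^2 (-x^2 + 3*x - 7/6) dx = 1, so the data are compatible. The solution is then unique only up to an additive constant (fix it e.g. by requiring ∫_0^2 u dx = 0).


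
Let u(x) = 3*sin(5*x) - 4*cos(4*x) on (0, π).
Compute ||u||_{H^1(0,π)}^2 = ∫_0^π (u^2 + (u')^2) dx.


||u||_{H^1(0,π)}^2 = -1360/3 + 253*π

u'(x) = 16*sin(4*x) + 15*cos(5*x).
Expand u² and (u')² and integrate term by term on (0, π), using: for integers n ≥ 1, ∫_0^π sin²(nx) dx = ∫_0^π cos²(nx) dx = π/2; for n ≠ n', ∫_0^π sin(nx)sin(n'x) dx = ∫_0^π cos(nx)cos(n'x) dx = 0; and by product-to-sum, ∫_0^π sin(nx)cos(n'x) dx = ½∫_0^π [sin((n+n')x) + sin((n−n')x)] dx, which is 0 when n+n' is even and 2n/(n²−n'²) when n+n' is odd (it need not vanish on (0, π)).
  u² squared terms: (-4)²·∫cos(4x)² dx = 16·π/2 = 8*π;  (3)²·∫sin(5x)² dx = 9·π/2 = 9*π/2.
  u² cross terms: 2·(-4)·(3)·∫cos(4x)·sin(5x) dx = -24·(10/9) = -80/3.
  So ∫_0^π u² dx = 8*π + 9*π/2 − 80/3 = -80/3 + 25*π/2.
  (u')² squared terms: (15)²·∫cos(5x)² dx = 225·π/2 = 225*π/2;  (16)²·∫sin(4x)² dx = 256·π/2 = 128*π.
  (u')² cross terms: 2·(15)·(16)·∫cos(5x)·sin(4x) dx = 480·(-8/9) = -1280/3.
  So ∫_0^π (u')² dx = 225*π/2 + 128*π − 1280/3 = -1280/3 + 481*π/2.
||u||_{H^1}^2 = (-80/3 + 25*π/2) + (-1280/3 + 481*π/2) = -1360/3 + 253*π.


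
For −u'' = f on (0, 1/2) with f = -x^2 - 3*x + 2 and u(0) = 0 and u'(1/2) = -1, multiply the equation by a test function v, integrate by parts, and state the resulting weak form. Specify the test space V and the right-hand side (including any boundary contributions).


V = {v ∈ H^1(0, 1/2) : v(0) = 0} (test functions vanish at x = 0 where u is specified); weak form: ∫_0^1/2 u'v' dx = ∫_0^1/2 (-x^2 - 3*x + 2) v dx − v(1/2) for all v ∈ V.

Multiply both sides by a test function v and integrate from 0 to 1/2:
  ∫_0^1/2 −u''(x) v(x) dx = ∫_0^1/2 f(x) v(x) dx.
Integrate the LHS by parts once:
  ∫_0^1/2 −u'' v dx = −[u'(x) v(x)]_0^1/2 + ∫_0^1/2 u'(x) v'(x) dx.
Thus ∫_0^1/2 u'(x) v'(x) dx = ∫_0^1/2 f(x) v(x) dx + [u'(x) v(x)]_0^1/2.
Choose V so that boundary terms are either known or forced to vanish.
Mixed BC: u(0) = 0 (Dirichlet) and u'(1/2) = -1 (Neumann). Define V = {v ∈ H^1(0, 1/2) : v(0) = 0}. Then [u' v]_0^1/2 = u'(1/2)·v(1/2) − u'(0)·0 = − v(1/2).
Weak formulation: find u (satisfying any essential BC) such that ∫_0^1/2 u'(x) v'(x) dx = ∫_0^1/2 f v dx − v(1/2) for all v ∈ V (Dirichlet at 0 absorbed into V; Neumann datum at x = 1/2 contributes the boundary term).
Substituting f(x) = -x^2 - 3*x + 2, the right-hand side is ∫_0^1/2 (-x^2 - 3*x + 2) v dx − v(1/2).


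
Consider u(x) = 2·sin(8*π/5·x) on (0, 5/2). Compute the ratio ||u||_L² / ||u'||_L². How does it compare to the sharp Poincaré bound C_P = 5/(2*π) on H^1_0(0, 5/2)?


||u||_L² / ||u'||_L² = 5/(8*π) < C_P = 5/(2*π).

u(x) = 2·sin(8*π/5·x), so u'(x) = 16*π*cos(8*π*x/5)/5.
Writing u(x) = A·sin(kπx/L) with A = 2 and k = 4, use ∫_0^L sin²(kπx/L) dx = L/2 and ∫_0^L cos²(kπx/L) dx = L/2.
u² = 4·sin²(8*π/5·x) and (u')² = 256*π^2/25·cos²(8*π/5·x), and each of sin², cos² integrates to L/2 = 5/4 over (0, 5/2).
∫_0^5/2 u² dx = 5, so ||u||_L² = sqrt(5).
∫_0^5/2 (u')² dx = 64*π^2/5, so ||u'||_L² = 8*sqrt(5)*π/5.
Ratio ||u||_L² / ||u'||_L² = 5/(8*π).
Sharp Poincaré constant on H^1_0(0, 5/2) is C_P = L/π = 5/(2*π), achieved by sin(2*π/5·x).
This is the k = 4 harmonic; the ratio L/(kπ) is strictly less than C_P = L/π, consistent with the sharp inequality ||u||_L² ≤ C_P ||u'||_L².


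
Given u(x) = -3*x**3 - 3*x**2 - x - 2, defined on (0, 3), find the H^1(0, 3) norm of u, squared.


||u||_{H^1}^2 = 903417/70

The H^1 norm (squared) on an interval (0, L) is
  ||u||_{H^1}^2 = ∫_0^L u(x)^2 dx + ∫_0^L u'(x)^2 dx.
Compute u'(x) = -9*x**2 - 6*x - 1.
Then u(x)^2 = 9*x**6 + 18*x**5 + 15*x**4 + 18*x**3 + 13*x**2 + 4*x + 4 and u'(x)^2 = 81*x**4 + 108*x**3 + 54*x**2 + 12*x + 1.
Integrate each monomial from 0 to 3 using ∫_0^3 c·x^n dx = c·3^(n+1)/(n+1):
  ∫_0^3 u(x)^2 dx = ∫_0^3 (9*x^6 + 18*x^5 + 15*x^4 + 18*x^3 + 13*x^2 + 4*x + 4) dx. Term by term:
    ∫_0^3 9*x^6 dx = 19683/7;  ∫_0^3 18*x^5 dx = 2187;  ∫_0^3 15*x^4 dx = 729;
    ∫_0^3 18*x^3 dx = 729/2;  ∫_0^3 13*x^2 dx = 117;  ∫_0^3 4*x dx = 18;
    ∫_0^3 4 dx = 12.
  Sum: 19683/7 + 2187 + 729 + 729/2 + 117 + 18 + 12 = 87351/14.
  ∫_0^3 u'(x)^2 dx = ∫_0^3 (81*x^4 + 108*x^3 + 54*x^2 + 12*x + 1) dx. Term by term:
    ∫_0^3 81*x^4 dx = 19683/5;  ∫_0^3 108*x^3 dx = 2187;  ∫_0^3 54*x^2 dx = 486;
    ∫_0^3 12*x dx = 54;  ∫_0^3 1 dx = 3.
  Sum: 19683/5 + 2187 + 486 + 54 + 3 = 33333/5.
Adding: ||u||_{H^1}^2 = 87351/14 + 33333/5 = 903417/70.


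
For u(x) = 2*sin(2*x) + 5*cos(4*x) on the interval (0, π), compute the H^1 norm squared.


||u||_{H^1(0,π)}^2 = 445*π/2

u'(x) = -20*sin(4*x) + 4*cos(2*x).
Expand u² and (u')² and integrate term by term on (0, π), using: for integers n ≥ 1, ∫_0^π sin²(nx) dx = ∫_0^π cos²(nx) dx = π/2; for n ≠ n', ∫_0^π sin(nx)sin(n'x) dx = ∫_0^π cos(nx)cos(n'x) dx = 0; and by product-to-sum, ∫_0^π sin(nx)cos(n'x) dx = ½∫_0^π [sin((n+n')x) + sin((n−n')x)] dx, which is 0 when n+n' is even and 2n/(n²−n'²) when n+n' is odd (it need not vanish on (0, π)).
  u² squared terms: (2)²·∫sin(2x)² dx = 4·π/2 = 2*π;  (5)²·∫cos(4x)² dx = 25·π/2 = 25*π/2.
  u² cross terms: 2·(2)·(5)·∫sin(2x)·cos(4x) dx = 20·(0) = 0.
  So ∫_0^π u² dx = 2*π + 25*π/2 + 0 = 29*π/2.
  (u')² squared terms: (-20)²·∫sin(4x)² dx = 400·π/2 = 200*π;  (4)²·∫cos(2x)² dx = 16·π/2 = 8*π.
  (u')² cross terms: 2·(-20)·(4)·∫sin(4x)·cos(2x) dx = -160·(0) = 0.
  So ∫_0^π (u')² dx = 200*π + 8*π + 0 = 208*π.
||u||_{H^1}^2 = (29*π/2) + (208*π) = 445*π/2.


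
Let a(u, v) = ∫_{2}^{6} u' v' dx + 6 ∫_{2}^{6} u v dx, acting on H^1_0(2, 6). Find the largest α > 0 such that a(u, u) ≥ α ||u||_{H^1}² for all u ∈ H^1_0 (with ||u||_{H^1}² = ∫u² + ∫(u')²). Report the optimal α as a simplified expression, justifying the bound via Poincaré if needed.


α = 1

Coercivity of a(·,·) on H^1_0(2, 6) means a(u, u) ≥ α ||u||_{H^1}² for every u ∈ H^1_0.
The interval has length L = 4, and Poincaré/coercivity depend only on L. Here a(u, u) = ∫(u')² + (6)·∫u².
Here c = 6 ≥ 1, so a(u,u) = ∫(u')² + c∫u² ≥ ∫(u')² + ∫u² = ||u||_{H^1}², i.e. α = 1 works. No larger α is possible: a(u,u) ≥ α||u||_{H^1}² means (1−α)∫(u')² ≥ (α−c)∫u², and for the modes u_n = sin(nπ(x−x₀)/L) (x₀ the left endpoint) one has ∫u_n²/∫(u_n')² = (L/(nπ))² → 0, so a(u_n,u_n)/||u_n||_{H^1}² → 1. Hence the optimal constant is α = 1.
Therefore α = 1.


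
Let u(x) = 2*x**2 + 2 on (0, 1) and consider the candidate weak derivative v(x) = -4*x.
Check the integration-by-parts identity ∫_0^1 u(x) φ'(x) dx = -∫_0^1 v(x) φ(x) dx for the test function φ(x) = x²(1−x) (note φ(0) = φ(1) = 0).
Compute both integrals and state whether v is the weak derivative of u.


LHS = -1/5, RHS = 1/5. No, v is not the weak derivative of u.

u(x) = 2*x**2 + 2, classical derivative u'(x) = 4*x.
φ(x) = x²(1−x), so φ'(x) = x*(2 - 3*x).
Note φ(0) = φ(1) = 0, so the boundary term u·φ vanishes.
LHS = ∫_0^1 u(x) φ'(x) dx = ∫_0^1 (-6*x^4 + 4*x^3 - 6*x^2 + 4*x) dx. Term by term:
  ∫_0^1 -6*x^4 dx = -6/5;  ∫_0^1 4*x^3 dx = 1;  ∫_0^1 -6*x^2 dx = -2;
  ∫_0^1 4*x dx = 2.
Sum: -6/5 + 1 − 2 + 2 = -1/5.
So LHS = -1/5.
∫_0^1 v(x) φ(x) dx = ∫_0^1 (4*x^4 - 4*x^3) dx. Term by term:
  ∫_0^1 4*x^4 dx = 4/5;  ∫_0^1 -4*x^3 dx = -1.
Sum: 4/5 − 1 = -1/5.
So RHS = -∫_0^1 v(x) φ(x) dx = 1/5.
LHS − RHS = -2/5 ≠ 0, so the identity fails.
(For a valid weak derivative the identity must hold for EVERY test function, in particular this one. The failure shows v is NOT the weak derivative of u.)
Correct weak derivative would be u'(x) = 4*x.


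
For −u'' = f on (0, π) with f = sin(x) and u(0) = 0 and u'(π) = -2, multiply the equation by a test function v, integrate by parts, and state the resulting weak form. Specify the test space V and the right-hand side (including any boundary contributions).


V = {v ∈ H^1(0, π) : v(0) = 0} (test functions vanish at x = 0 where u is specified); weak form: ∫_0^π u'v' dx = ∫_0^π (sin(x)) v dx − 2·v(π) for all v ∈ V.

Multiply both sides by a test function v and integrate from 0 to π:
  ∫_0^π −u''(x) v(x) dx = ∫_0^π f(x) v(x) dx.
Integrate the LHS by parts once:
  ∫_0^π −u'' v dx = −[u'(x) v(x)]_0^π + ∫_0^π u'(x) v'(x) dx.
Thus ∫_0^π u'(x) v'(x) dx = ∫_0^π f(x) v(x) dx + [u'(x) v(x)]_0^π.
Choose V so that boundary terms are either known or forced to vanish.
Mixed BC: u(0) = 0 (Dirichlet) and u'(π) = -2 (Neumann). Define V = {v ∈ H^1(0, π) : v(0) = 0}. Then [u' v]_0^π = u'(π)·v(π) − u'(0)·0 = − 2·v(π).
Weak formulation: find u (satisfying any essential BC) such that ∫_0^π u'(x) v'(x) dx = ∫_0^π f v dx − 2·v(π) for all v ∈ V (Dirichlet at 0 absorbed into V; Neumann datum at x = π contributes the boundary term).
Substituting f(x) = sin(x), the right-hand side is ∫_0^π (sin(x)) v dx − 2·v(π).


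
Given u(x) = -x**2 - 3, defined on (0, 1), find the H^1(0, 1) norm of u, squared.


||u||_{H^1}^2 = 188/15

The H^1 norm (squared) on an interval (0, L) is
  ||u||_{H^1}^2 = ∫_0^L u(x)^2 dx + ∫_0^L u'(x)^2 dx.
Compute u'(x) = -2*x.
Then u(x)^2 = x**4 + 6*x**2 + 9 and u'(x)^2 = 4*x**2.
Integrate each monomial from 0 to 1 using ∫_0^1 c·x^n dx = c·1^(n+1)/(n+1):
  ∫_0^1 u(x)^2 dx = ∫_0^1 (x^4 + 6*x^2 + 9) dx. Term by term:
    ∫_0^1 x^4 dx = 1/5;  ∫_0^1 6*x^2 dx = 2;  ∫_0^1 9 dx = 9.
  Sum: 1/5 + 2 + 9 = 56/5.
  ∫_0^1 u'(x)^2 dx = ∫_0^1 (4*x^2) dx. Term by term:
    ∫_0^1 4*x^2 dx = 4/3.
Adding: ||u||_{H^1}^2 = 56/5 + 4/3 = 188/15.
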